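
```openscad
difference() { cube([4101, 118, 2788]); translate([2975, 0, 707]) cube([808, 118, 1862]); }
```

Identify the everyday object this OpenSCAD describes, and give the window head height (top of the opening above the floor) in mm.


A wall with a window opening. The window head height is 2569 mm.

A wall with a rectangular opening subtracted — a window. Sill at z = 707, opening 1862 mm tall, so the head is at 707 + 1862 = 2569 mm.


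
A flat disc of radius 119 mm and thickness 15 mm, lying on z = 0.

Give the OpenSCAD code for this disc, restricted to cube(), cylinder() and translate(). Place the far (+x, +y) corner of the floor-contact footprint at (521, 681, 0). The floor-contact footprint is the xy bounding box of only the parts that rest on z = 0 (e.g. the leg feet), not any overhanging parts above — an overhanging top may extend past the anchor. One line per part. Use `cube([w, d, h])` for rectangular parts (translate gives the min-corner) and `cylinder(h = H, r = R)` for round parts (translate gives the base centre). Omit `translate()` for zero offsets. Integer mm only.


translate([402, 562, 0]) cylinder(h = 15, r = 119);


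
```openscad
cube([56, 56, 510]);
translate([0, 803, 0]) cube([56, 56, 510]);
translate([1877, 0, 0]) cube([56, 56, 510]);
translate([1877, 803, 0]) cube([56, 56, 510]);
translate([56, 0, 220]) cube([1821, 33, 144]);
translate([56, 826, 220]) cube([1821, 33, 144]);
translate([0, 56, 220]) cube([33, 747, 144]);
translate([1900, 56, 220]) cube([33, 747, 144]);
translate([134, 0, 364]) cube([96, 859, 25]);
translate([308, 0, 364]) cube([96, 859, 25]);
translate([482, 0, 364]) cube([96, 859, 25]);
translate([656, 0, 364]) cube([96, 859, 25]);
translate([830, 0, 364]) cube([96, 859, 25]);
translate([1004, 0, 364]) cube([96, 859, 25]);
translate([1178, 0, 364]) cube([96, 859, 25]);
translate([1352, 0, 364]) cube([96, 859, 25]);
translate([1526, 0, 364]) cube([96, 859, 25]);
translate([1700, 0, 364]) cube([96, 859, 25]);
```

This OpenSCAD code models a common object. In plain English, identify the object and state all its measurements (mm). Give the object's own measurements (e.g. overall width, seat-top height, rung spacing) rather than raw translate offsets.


A bed frame 1933 mm long (x) by 859 mm wide (y). Four 56×56 mm corner posts, 510 mm tall, at the corners of the footprint. Four rails of 33 mm thickness and 144 mm height run between adjacent posts with their undersides at z = 220 mm, their outer faces flush with the outside of the frame (the two x-running rails run between the posts' inner faces; the two y-running rails run between the posts' inner faces). 10 slats, each 96 mm wide (x) and 25 mm thick, lie across the top of the two x-running rails, running the full 859 mm width of the frame in y; along x they sit between the end posts with a 78 mm gap after the −x posts and between neighbouring slats, leaving 81 mm before the +x posts.


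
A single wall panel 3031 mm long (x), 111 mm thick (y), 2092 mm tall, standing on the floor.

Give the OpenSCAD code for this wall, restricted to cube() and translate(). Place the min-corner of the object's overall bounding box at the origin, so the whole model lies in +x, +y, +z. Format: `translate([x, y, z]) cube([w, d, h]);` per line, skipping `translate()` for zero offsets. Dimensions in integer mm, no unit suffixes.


cube([3031, 111, 2092]);


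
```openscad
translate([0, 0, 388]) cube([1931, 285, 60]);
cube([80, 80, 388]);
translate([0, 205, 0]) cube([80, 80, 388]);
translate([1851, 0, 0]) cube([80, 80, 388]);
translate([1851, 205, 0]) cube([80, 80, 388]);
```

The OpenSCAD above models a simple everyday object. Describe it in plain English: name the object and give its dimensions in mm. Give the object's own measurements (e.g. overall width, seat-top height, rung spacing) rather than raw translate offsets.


A bench: a 1931×285 mm seat slab, 60 mm thick, top at z = 448 mm, on four 80×80 mm square legs flush with the seat corners and standing on z = 0.


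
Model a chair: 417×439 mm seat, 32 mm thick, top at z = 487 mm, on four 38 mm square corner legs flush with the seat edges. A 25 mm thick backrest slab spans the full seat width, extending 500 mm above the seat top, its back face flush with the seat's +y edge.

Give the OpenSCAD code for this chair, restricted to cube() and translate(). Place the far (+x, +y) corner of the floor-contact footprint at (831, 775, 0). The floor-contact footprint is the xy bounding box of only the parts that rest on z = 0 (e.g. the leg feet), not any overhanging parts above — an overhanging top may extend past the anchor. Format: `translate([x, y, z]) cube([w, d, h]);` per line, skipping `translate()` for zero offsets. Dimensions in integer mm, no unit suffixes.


// leg_h = 487 - 32 = 455
translate([414, 336, 455]) cube([417, 439, 32]);
translate([414, 336, 0]) cube([38, 38, 455]);
translate([793, 336, 0]) cube([38, 38, 455]);
translate([414, 737, 0]) cube([38, 38, 455]);
translate([793, 737, 0]) cube([38, 38, 455]);
translate([414, 750, 487]) cube([417, 25, 500]);


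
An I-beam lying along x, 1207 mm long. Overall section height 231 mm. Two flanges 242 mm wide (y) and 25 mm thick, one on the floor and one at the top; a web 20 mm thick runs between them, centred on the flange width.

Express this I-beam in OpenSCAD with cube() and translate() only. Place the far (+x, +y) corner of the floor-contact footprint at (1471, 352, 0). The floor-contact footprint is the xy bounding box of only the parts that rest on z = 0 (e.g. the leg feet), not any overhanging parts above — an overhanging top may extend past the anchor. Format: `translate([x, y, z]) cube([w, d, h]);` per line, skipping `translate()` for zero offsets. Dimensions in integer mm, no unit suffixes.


translate([264, 110, 0]) cube([1207, 242, 25]);
translate([264, 221, 25]) cube([1207, 20, 181]);
translate([264, 110, 206]) cube([1207, 242, 25]);


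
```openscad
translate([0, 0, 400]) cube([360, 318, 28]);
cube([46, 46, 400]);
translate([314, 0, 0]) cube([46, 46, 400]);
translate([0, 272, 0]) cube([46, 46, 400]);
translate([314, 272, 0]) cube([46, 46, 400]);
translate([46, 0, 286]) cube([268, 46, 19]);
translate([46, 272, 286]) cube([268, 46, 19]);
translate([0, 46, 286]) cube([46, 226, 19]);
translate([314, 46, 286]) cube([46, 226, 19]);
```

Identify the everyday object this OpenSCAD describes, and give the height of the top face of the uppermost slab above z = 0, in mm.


A stool. The seat height is 428 mm.

A 360×318×28 slab at z = 400 on four corner posts — a stool. The seat top is 400 + 28 = 428 mm.


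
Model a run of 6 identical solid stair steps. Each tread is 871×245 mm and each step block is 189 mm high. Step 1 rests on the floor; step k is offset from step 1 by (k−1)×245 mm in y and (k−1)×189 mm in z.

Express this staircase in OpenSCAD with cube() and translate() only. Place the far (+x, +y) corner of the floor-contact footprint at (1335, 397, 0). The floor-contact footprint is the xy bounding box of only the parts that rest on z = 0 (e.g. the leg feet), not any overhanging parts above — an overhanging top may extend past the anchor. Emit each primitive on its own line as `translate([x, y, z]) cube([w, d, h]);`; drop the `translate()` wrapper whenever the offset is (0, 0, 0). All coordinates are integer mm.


translate([464, 152, 0]) cube([871, 245, 189]);
translate([464, 397, 189]) cube([871, 245, 189]);
translate([464, 642, 378]) cube([871, 245, 189]);
translate([464, 887, 567]) cube([871, 245, 189]);
translate([464, 1132, 756]) cube([871, 245, 189]);
translate([464, 1377, 945]) cube([871, 245, 189]);


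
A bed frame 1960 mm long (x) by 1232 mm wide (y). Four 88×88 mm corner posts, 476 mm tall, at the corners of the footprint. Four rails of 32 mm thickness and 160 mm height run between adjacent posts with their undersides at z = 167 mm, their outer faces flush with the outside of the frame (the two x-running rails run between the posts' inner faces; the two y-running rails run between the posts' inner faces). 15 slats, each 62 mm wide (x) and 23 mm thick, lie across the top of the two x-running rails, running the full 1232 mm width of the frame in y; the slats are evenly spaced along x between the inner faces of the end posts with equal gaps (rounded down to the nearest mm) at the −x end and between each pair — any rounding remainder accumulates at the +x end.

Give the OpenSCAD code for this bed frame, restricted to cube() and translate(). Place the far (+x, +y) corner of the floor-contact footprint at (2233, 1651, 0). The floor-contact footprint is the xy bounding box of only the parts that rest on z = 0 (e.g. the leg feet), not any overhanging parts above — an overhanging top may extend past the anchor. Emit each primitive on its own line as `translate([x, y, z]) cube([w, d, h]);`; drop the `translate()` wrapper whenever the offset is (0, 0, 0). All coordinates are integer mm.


translate([273, 419, 0]) cube([88, 88, 476]);
translate([273, 1563, 0]) cube([88, 88, 476]);
translate([2145, 419, 0]) cube([88, 88, 476]);
translate([2145, 1563, 0]) cube([88, 88, 476]);
translate([361, 419, 167]) cube([1784, 32, 160]);
translate([361, 1619, 167]) cube([1784, 32, 160]);
translate([273, 507, 167]) cube([32, 1056, 160]);
translate([2201, 507, 167]) cube([32, 1056, 160]);
translate([414, 419, 327]) cube([62, 1232, 23]);
translate([529, 419, 327]) cube([62, 1232, 23]);
translate([644, 419, 327]) cube([62, 1232, 23]);
translate([759, 419, 327]) cube([62, 1232, 23]);
translate([874, 419, 327]) cube([62, 1232, 23]);
translate([989, 419, 327]) cube([62, 1232, 23]);
translate([1104, 419, 327]) cube([62, 1232, 23]);
translate([1219, 419, 327]) cube([62, 1232, 23]);
translate([1334, 419, 327]) cube([62, 1232, 23]);
translate([1449, 419, 327]) cube([62, 1232, 23]);
translate([1564, 419, 327]) cube([62, 1232, 23]);
translate([1679, 419, 327]) cube([62, 1232, 23]);
translate([1794, 419, 327]) cube([62, 1232, 23]);
translate([1909, 419, 327]) cube([62, 1232, 23]);
translate([2024, 419, 327]) cube([62, 1232, 23]);


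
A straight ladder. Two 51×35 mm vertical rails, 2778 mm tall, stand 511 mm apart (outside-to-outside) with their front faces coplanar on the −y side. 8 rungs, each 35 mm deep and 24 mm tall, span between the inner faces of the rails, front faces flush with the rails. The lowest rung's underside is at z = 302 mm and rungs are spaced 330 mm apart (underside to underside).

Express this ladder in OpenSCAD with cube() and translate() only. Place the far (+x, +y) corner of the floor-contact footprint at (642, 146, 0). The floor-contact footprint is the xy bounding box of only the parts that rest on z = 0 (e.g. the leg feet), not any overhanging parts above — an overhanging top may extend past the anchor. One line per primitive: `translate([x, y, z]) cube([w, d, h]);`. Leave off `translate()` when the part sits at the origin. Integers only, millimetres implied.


translate([131, 111, 0]) cube([51, 35, 2778]);
translate([591, 111, 0]) cube([51, 35, 2778]);
translate([182, 111, 302]) cube([409, 35, 24]);
translate([182, 111, 632]) cube([409, 35, 24]);
translate([182, 111, 962]) cube([409, 35, 24]);
translate([182, 111, 1292]) cube([409, 35, 24]);
translate([182, 111, 1622]) cube([409, 35, 24]);
translate([182, 111, 1952]) cube([409, 35, 24]);
translate([182, 111, 2282]) cube([409, 35, 24]);
translate([182, 111, 2612]) cube([409, 35, 24]);


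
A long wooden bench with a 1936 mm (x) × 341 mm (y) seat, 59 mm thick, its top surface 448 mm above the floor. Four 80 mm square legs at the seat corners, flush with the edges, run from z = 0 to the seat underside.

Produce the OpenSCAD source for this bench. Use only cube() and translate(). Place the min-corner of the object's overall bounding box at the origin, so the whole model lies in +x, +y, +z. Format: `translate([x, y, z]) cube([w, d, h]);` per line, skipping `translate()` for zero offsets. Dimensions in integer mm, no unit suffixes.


translate([0, 0, 389]) cube([1936, 341, 59]);
cube([80, 80, 389]);
translate([0, 261, 0]) cube([80, 80, 389]);
translate([1856, 0, 0]) cube([80, 80, 389]);
translate([1856, 261, 0]) cube([80, 80, 389]);


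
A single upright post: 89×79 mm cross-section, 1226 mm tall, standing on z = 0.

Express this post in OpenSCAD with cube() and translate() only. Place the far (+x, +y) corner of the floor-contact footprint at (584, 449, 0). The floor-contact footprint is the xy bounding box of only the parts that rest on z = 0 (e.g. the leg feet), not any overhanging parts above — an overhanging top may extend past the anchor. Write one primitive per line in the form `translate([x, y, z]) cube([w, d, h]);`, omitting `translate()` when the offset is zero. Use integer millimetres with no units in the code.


translate([495, 370, 0]) cube([89, 79, 1226]);


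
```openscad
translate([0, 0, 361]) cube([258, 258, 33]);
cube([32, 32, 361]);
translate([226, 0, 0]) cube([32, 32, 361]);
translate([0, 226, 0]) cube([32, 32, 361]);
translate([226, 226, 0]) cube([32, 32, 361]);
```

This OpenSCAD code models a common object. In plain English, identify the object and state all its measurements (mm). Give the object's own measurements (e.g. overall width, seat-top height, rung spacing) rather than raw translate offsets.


A four-legged stool. The seat is a 258×258×33 mm slab whose top surface is at z = 394 mm; four square legs, each 32×32 mm in cross-section, run from the floor (z = 0) to the underside of the seat, each flush with a corner of the seat.


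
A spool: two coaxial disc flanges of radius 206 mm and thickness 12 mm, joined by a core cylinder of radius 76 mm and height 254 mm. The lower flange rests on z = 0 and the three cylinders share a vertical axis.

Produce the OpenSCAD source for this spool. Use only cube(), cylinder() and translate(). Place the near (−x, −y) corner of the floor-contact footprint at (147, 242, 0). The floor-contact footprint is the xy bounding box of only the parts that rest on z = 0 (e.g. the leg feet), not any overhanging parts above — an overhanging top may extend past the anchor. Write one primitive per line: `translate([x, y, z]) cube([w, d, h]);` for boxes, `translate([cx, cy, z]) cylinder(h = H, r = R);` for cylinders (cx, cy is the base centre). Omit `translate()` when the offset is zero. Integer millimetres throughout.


translate([353, 448, 0]) cylinder(h = 12, r = 206);
translate([353, 448, 12]) cylinder(h = 254, r = 76);
translate([353, 448, 266]) cylinder(h = 12, r = 206);


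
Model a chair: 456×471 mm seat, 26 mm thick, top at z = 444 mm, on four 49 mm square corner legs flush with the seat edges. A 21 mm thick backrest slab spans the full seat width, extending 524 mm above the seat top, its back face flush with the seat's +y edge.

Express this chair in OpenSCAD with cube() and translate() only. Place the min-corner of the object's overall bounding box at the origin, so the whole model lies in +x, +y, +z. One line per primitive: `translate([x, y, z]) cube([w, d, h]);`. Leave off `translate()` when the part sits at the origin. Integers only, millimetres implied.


// leg_h = 444 - 26 = 418
translate([0, 0, 418]) cube([456, 471, 26]);
cube([49, 49, 418]);
translate([407, 0, 0]) cube([49, 49, 418]);
translate([0, 422, 0]) cube([49, 49, 418]);
translate([407, 422, 0]) cube([49, 49, 418]);
translate([0, 450, 444]) cube([456, 21, 524]);


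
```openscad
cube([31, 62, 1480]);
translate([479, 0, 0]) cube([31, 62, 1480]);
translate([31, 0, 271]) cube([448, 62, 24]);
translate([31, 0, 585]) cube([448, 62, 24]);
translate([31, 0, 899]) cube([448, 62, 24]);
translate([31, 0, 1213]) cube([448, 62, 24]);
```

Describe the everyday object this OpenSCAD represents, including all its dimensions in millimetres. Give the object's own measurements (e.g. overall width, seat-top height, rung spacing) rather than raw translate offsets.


A straight ladder. Two 31×62 mm vertical rails, 1480 mm tall, stand 510 mm apart (outside-to-outside) with their front faces coplanar on the −y side. 4 rungs, each 62 mm deep and 24 mm tall, span between the inner faces of the rails, front faces flush with the rails. The lowest rung's underside is at z = 271 mm and rungs are spaced 314 mm apart (underside to underside).


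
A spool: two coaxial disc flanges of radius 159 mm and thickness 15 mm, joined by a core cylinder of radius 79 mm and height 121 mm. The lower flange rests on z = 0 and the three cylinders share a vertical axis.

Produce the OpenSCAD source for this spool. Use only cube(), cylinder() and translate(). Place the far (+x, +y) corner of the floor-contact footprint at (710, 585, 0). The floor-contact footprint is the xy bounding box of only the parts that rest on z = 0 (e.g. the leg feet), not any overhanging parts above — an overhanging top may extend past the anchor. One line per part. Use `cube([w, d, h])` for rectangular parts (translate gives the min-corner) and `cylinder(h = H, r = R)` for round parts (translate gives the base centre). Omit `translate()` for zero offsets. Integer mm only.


translate([551, 426, 0]) cylinder(h = 15, r = 159);
translate([551, 426, 15]) cylinder(h = 121, r = 79);
translate([551, 426, 136]) cylinder(h = 15, r = 159);


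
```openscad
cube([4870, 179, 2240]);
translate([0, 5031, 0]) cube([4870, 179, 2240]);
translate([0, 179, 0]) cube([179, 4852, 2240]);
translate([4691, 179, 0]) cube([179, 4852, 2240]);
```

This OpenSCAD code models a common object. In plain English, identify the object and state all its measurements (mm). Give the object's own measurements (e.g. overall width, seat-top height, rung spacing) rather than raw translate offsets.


The wall frame of a small rectangular building: four walls, each 2240 mm tall and 179 mm thick, enclosing a footprint 4870 mm (x) by 5210 mm (y) outside-to-outside, with no floor or roof. The front and back walls (the −y and +y sides) span the full width; the two side walls fit between them.


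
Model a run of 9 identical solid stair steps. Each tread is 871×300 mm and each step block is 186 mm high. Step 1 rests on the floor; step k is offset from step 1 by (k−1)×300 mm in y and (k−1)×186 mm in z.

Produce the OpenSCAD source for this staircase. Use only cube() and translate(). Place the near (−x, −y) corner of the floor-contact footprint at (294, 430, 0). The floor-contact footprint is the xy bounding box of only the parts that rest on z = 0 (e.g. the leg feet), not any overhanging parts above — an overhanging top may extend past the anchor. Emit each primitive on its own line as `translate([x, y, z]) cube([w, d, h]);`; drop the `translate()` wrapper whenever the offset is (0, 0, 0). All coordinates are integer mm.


translate([294, 430, 0]) cube([871, 300, 186]);
translate([294, 730, 186]) cube([871, 300, 186]);
translate([294, 1030, 372]) cube([871, 300, 186]);
translate([294, 1330, 558]) cube([871, 300, 186]);
translate([294, 1630, 744]) cube([871, 300, 186]);
translate([294, 1930, 930]) cube([871, 300, 186]);
translate([294, 2230, 1116]) cube([871, 300, 186]);
translate([294, 2530, 1302]) cube([871, 300, 186]);
translate([294, 2830, 1488]) cube([871, 300, 186]);


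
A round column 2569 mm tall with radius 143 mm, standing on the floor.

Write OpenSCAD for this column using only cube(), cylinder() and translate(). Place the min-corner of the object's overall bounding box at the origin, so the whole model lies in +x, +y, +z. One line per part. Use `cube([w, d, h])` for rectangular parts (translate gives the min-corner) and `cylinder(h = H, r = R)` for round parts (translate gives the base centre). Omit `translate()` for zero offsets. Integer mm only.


translate([143, 143, 0]) cylinder(h = 2569, r = 143);


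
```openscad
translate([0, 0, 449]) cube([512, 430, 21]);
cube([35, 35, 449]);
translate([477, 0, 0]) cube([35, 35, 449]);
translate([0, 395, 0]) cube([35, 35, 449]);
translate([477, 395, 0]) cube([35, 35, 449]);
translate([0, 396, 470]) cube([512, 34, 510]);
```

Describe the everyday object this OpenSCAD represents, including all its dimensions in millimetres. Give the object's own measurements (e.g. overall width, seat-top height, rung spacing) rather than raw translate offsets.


A chair. The seat is a 512×430×21 mm slab with its top at z = 470 mm, on four 35×35 mm corner legs (flush with the seat edges, standing on z = 0). A flat backrest 34 mm thick, 510 mm tall, spans the full seat width and rises from the seat top along its +y edge, rear face flush with the rear of the seat.


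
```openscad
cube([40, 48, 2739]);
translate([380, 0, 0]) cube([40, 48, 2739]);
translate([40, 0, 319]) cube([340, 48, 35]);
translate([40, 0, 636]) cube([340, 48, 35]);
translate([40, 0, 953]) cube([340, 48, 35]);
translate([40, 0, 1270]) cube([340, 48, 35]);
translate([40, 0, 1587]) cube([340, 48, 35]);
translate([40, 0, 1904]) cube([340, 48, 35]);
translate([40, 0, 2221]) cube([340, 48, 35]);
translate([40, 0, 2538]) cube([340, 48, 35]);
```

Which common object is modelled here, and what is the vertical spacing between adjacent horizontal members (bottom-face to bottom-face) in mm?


A ladder. The rung spacing is 317 mm.

Two tall 40×48 posts with 8 short bars between them — a ladder. Adjacent rungs sit at z = 319 and z = 636, so the spacing is 636 − 319 = 317 mm.


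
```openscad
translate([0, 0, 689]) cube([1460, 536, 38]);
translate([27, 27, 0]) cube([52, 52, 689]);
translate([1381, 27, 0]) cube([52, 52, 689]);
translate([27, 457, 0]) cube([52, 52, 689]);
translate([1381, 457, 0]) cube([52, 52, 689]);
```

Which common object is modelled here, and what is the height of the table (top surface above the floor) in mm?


A table. The table height is 727 mm.

A 1460×536×38 slab sits at z = 689 on four 52 mm square posts — a table. The top surface is at 689 + 38 = 727 mm.


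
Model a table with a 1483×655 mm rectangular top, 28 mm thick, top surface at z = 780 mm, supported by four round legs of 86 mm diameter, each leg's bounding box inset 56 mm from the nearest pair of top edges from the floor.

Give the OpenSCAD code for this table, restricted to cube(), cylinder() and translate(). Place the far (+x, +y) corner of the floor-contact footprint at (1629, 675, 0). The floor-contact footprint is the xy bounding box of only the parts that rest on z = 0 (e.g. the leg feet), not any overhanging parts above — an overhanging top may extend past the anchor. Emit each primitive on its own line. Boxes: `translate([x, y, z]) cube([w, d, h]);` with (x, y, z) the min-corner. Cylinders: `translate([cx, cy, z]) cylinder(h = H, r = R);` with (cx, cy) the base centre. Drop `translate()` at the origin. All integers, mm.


translate([202, 76, 752]) cube([1483, 655, 28]);
translate([301, 175, 0]) cylinder(h = 752, r = 43);
translate([1586, 175, 0]) cylinder(h = 752, r = 43);
translate([301, 632, 0]) cylinder(h = 752, r = 43);
translate([1586, 632, 0]) cylinder(h = 752, r = 43);


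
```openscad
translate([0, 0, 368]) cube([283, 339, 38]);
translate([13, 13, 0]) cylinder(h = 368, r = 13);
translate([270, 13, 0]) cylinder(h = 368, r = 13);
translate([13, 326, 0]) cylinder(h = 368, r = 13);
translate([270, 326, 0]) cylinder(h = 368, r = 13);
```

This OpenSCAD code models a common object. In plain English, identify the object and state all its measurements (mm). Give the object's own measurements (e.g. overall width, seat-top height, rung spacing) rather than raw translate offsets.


A four-legged stool. The seat is a 283×339×38 mm slab whose top surface is at z = 406 mm; four round legs, each 26 mm in diameter, run from the floor (z = 0) to the underside of the seat, each leg's axis is inset half a diameter from the nearest pair of seat edges (so the leg's bounding box is flush with the corner).


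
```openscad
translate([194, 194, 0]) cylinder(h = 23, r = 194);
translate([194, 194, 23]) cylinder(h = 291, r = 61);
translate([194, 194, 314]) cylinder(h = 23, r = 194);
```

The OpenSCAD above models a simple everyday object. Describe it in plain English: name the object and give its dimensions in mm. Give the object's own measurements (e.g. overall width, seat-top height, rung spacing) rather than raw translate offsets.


A spool: two coaxial disc flanges of radius 194 mm and thickness 23 mm, joined by a core cylinder of radius 61 mm and height 291 mm. The lower flange rests on z = 0 and the three cylinders share a vertical axis.


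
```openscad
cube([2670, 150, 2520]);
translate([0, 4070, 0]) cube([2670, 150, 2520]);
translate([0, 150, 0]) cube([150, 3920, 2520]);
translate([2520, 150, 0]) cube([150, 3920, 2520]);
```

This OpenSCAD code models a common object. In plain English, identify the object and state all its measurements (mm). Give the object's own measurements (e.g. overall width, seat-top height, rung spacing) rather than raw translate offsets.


The wall frame of a small rectangular building: four walls, each 2520 mm tall and 150 mm thick, enclosing a footprint 2670 mm (x) by 4220 mm (y) outside-to-outside, with no floor or roof. The front and back walls (the −y and +y sides) span the full width; the two side walls fit between them.


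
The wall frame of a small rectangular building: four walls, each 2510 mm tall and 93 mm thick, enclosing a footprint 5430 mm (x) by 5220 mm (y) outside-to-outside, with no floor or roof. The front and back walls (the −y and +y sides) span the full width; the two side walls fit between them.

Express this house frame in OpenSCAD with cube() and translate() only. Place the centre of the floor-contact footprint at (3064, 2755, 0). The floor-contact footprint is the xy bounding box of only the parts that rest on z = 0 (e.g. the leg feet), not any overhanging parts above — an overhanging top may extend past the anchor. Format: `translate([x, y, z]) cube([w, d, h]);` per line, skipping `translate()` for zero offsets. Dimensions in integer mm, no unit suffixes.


translate([349, 145, 0]) cube([5430, 93, 2510]);
translate([349, 5272, 0]) cube([5430, 93, 2510]);
translate([349, 238, 0]) cube([93, 5034, 2510]);
translate([5686, 238, 0]) cube([93, 5034, 2510]);


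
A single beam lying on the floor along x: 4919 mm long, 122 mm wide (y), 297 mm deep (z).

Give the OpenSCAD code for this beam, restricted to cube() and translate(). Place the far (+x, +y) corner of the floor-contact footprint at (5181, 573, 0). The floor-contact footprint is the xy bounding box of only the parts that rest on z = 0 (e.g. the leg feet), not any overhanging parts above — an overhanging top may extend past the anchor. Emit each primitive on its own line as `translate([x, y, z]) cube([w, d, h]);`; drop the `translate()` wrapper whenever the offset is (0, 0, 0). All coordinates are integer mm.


translate([262, 451, 0]) cube([4919, 122, 297]);


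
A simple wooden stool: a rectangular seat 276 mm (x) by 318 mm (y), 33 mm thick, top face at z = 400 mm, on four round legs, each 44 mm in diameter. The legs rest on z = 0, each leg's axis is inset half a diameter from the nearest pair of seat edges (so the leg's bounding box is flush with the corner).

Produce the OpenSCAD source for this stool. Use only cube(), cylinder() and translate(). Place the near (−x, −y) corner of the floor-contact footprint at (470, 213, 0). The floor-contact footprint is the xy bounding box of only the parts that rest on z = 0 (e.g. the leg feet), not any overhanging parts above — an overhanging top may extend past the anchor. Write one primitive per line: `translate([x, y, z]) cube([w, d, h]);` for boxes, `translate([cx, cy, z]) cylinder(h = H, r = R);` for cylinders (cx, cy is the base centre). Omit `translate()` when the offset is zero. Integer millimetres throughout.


translate([470, 213, 367]) cube([276, 318, 33]);
translate([492, 235, 0]) cylinder(h = 367, r = 22);
translate([724, 235, 0]) cylinder(h = 367, r = 22);
translate([492, 509, 0]) cylinder(h = 367, r = 22);
translate([724, 509, 0]) cylinder(h = 367, r = 22);


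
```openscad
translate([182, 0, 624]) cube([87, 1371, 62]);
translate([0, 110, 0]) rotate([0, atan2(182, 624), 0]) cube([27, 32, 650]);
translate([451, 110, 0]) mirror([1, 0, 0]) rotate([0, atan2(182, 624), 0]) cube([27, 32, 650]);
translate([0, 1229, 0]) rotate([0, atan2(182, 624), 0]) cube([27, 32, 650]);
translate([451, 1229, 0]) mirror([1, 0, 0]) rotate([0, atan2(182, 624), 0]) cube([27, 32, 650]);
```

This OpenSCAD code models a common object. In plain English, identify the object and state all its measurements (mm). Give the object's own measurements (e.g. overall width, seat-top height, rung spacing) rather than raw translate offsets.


A sawhorse. A 87×1371×62 mm beam (x, y, z) sits on two A-frame leg pairs. Each pair is two raked legs of 27×32 mm section (32 mm along y) splaying symmetrically in x. Each leg rises 624 mm vertically over 182 mm of horizontal reach and is 650 mm long along its own axis. Every leg's outer bottom edge rests on the floor and its outer top edge meets a bottom edge of the beam — the left legs (tilting toward +x) meet the beam's −x bottom edge, the right legs (their mirror images, tilting toward −x) meet its +x bottom edge — so the leg tops tuck under the beam, the beam's underside is 624 mm above the floor, and the feet are 451 mm apart outside-to-outside with the beam centred between them. The two leg pairs are set in 110 mm from either end of the beam.


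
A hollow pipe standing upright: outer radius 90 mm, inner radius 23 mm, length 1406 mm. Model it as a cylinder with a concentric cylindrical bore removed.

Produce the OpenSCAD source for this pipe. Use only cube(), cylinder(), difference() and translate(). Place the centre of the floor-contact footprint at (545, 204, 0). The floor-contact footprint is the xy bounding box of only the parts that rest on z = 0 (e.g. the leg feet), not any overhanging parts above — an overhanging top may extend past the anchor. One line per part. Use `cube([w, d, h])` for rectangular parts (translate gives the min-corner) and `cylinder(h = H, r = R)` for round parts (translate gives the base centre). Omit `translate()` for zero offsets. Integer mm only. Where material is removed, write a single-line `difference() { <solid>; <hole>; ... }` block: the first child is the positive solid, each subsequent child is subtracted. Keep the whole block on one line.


difference() { translate([545, 204, 0]) cylinder(h = 1406, r = 90); translate([545, 204, 0]) cylinder(h = 1406, r = 23); }


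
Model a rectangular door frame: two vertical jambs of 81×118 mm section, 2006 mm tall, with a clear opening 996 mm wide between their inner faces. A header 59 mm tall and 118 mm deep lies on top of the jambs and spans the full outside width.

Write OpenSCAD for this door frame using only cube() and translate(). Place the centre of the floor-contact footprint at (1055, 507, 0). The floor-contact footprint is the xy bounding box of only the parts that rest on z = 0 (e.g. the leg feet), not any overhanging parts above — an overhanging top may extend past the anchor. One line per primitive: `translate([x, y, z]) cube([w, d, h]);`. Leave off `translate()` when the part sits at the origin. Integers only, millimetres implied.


translate([476, 448, 0]) cube([81, 118, 2006]);
translate([1553, 448, 0]) cube([81, 118, 2006]);
translate([476, 448, 2006]) cube([1158, 118, 59]);


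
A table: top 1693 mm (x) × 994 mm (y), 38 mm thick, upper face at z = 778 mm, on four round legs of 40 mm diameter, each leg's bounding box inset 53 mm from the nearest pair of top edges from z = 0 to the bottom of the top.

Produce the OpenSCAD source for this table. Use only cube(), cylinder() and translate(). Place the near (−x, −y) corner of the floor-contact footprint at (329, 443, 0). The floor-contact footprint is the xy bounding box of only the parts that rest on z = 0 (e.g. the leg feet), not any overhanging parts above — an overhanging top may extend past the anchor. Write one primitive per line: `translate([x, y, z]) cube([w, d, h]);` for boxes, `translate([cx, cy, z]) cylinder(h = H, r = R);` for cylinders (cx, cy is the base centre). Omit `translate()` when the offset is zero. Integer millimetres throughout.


translate([276, 390, 740]) cube([1693, 994, 38]);
translate([349, 463, 0]) cylinder(h = 740, r = 20);
translate([1896, 463, 0]) cylinder(h = 740, r = 20);
translate([349, 1311, 0]) cylinder(h = 740, r = 20);
translate([1896, 1311, 0]) cylinder(h = 740, r = 20);


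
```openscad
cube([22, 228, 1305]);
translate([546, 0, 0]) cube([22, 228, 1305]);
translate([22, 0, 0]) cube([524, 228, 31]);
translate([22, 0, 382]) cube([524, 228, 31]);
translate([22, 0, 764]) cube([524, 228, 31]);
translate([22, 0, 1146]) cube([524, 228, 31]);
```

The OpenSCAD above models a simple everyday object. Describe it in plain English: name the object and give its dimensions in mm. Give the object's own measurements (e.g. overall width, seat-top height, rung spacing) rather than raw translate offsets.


An open bookshelf. Two side panels, each 22 mm thick, 228 mm deep and 1305 mm tall, stand 568 mm apart (outside-to-outside). Between them sit 4 shelves, each 31 mm thick and 228 mm deep, spanning the full gap between the sides. The bottom shelf rests on the floor (its underside at z = 0) and the clear gap between one shelf's top and the next shelf's underside is 351 mm.


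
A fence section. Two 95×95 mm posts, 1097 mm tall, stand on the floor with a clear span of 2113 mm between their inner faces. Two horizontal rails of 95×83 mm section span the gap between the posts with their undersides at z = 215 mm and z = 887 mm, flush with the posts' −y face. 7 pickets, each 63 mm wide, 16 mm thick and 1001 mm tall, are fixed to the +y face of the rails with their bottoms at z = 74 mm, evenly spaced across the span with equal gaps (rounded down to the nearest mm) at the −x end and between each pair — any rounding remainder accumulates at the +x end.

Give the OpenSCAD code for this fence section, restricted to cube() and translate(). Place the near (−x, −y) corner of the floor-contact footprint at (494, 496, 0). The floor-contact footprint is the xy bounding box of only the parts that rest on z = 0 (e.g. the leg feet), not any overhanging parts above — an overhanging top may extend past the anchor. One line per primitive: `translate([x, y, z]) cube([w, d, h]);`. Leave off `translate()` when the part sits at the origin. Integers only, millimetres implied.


translate([494, 496, 0]) cube([95, 95, 1097]);
translate([2702, 496, 0]) cube([95, 95, 1097]);
translate([589, 496, 215]) cube([2113, 95, 83]);
translate([589, 496, 887]) cube([2113, 95, 83]);
translate([798, 591, 74]) cube([63, 16, 1001]);
translate([1070, 591, 74]) cube([63, 16, 1001]);
translate([1342, 591, 74]) cube([63, 16, 1001]);
translate([1614, 591, 74]) cube([63, 16, 1001]);
translate([1886, 591, 74]) cube([63, 16, 1001]);
translate([2158, 591, 74]) cube([63, 16, 1001]);
translate([2430, 591, 74]) cube([63, 16, 1001]);


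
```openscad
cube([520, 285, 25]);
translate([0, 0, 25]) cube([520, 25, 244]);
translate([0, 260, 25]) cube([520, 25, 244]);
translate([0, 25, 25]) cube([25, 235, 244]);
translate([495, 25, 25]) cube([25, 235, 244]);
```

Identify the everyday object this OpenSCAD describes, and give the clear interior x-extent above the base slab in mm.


An open box. The internal width is 470 mm.

A 520×285 base slab with four walls standing on it — an open box. The base is 520 mm wide and the walls are 25 mm thick, so the internal width is 520 − 2 × 25 = 470 mm.


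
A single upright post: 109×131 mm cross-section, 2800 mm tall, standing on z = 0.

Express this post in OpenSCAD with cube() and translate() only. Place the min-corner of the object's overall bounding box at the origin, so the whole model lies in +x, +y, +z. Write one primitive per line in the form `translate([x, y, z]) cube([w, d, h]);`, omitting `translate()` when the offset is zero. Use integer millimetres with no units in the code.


cube([109, 131, 2800]);


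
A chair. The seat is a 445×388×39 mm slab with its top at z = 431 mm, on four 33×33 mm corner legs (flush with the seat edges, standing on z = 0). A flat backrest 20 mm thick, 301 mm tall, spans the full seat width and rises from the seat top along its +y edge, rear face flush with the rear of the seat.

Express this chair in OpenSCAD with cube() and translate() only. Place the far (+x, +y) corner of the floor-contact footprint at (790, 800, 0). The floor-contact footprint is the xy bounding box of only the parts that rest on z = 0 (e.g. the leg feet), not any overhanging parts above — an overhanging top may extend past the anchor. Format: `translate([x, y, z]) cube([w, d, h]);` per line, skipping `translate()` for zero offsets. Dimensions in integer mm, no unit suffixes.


translate([345, 412, 392]) cube([445, 388, 39]);
translate([345, 412, 0]) cube([33, 33, 392]);
translate([757, 412, 0]) cube([33, 33, 392]);
translate([345, 767, 0]) cube([33, 33, 392]);
translate([757, 767, 0]) cube([33, 33, 392]);
translate([345, 780, 431]) cube([445, 20, 301]);


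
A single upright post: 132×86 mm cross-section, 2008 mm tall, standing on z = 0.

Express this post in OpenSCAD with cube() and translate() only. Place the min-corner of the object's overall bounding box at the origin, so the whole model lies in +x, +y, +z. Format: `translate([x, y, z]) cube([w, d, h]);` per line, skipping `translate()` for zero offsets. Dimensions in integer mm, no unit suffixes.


cube([132, 86, 2008]);


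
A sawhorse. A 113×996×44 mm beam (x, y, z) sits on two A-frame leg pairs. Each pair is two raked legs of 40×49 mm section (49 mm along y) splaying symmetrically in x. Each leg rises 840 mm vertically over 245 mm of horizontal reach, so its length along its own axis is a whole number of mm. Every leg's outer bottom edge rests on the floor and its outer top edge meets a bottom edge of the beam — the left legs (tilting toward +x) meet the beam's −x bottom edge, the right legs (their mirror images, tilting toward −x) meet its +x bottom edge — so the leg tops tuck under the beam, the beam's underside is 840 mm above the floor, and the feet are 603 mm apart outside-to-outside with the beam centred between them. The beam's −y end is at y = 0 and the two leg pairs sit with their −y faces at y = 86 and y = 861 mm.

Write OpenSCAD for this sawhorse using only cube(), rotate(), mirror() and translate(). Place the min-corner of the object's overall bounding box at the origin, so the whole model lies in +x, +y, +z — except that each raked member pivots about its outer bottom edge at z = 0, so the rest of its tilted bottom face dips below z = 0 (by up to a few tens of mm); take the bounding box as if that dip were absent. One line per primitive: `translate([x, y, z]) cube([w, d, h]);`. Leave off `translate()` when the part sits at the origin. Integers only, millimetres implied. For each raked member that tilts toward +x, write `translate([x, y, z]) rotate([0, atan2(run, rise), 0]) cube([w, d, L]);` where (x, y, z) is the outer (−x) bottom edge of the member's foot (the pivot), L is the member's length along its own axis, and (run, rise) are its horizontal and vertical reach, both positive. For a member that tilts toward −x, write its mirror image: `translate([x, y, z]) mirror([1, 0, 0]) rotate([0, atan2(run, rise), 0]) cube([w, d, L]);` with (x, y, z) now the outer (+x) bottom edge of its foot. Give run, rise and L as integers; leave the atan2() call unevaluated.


// leg length = √(245² + 840²) = 875
// right-leg outer foot x = 2·245 + 113 = 603
// beam min-corner = (245, 0, 840)
translate([245, 0, 840]) cube([113, 996, 44]);
translate([0, 86, 0]) rotate([0, atan2(245, 840), 0]) cube([40, 49, 875]);
translate([603, 86, 0]) mirror([1, 0, 0]) rotate([0, atan2(245, 840), 0]) cube([40, 49, 875]);
translate([0, 861, 0]) rotate([0, atan2(245, 840), 0]) cube([40, 49, 875]);
translate([603, 861, 0]) mirror([1, 0, 0]) rotate([0, atan2(245, 840), 0]) cube([40, 49, 875]);


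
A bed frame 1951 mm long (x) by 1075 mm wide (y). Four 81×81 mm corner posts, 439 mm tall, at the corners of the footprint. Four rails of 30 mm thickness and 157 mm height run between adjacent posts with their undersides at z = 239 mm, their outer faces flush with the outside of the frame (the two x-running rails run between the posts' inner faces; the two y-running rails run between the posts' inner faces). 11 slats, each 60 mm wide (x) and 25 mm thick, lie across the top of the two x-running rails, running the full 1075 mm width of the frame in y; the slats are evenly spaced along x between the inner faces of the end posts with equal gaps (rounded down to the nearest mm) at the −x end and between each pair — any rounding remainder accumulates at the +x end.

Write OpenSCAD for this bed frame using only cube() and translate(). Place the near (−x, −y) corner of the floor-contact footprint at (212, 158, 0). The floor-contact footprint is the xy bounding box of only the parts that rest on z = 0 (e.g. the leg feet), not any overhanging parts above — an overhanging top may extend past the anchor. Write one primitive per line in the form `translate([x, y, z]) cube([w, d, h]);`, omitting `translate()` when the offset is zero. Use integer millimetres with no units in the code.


translate([212, 158, 0]) cube([81, 81, 439]);
translate([212, 1152, 0]) cube([81, 81, 439]);
translate([2082, 158, 0]) cube([81, 81, 439]);
translate([2082, 1152, 0]) cube([81, 81, 439]);
translate([293, 158, 239]) cube([1789, 30, 157]);
translate([293, 1203, 239]) cube([1789, 30, 157]);
translate([212, 239, 239]) cube([30, 913, 157]);
translate([2133, 239, 239]) cube([30, 913, 157]);
translate([387, 158, 396]) cube([60, 1075, 25]);
translate([541, 158, 396]) cube([60, 1075, 25]);
translate([695, 158, 396]) cube([60, 1075, 25]);
translate([849, 158, 396]) cube([60, 1075, 25]);
translate([1003, 158, 396]) cube([60, 1075, 25]);
translate([1157, 158, 396]) cube([60, 1075, 25]);
translate([1311, 158, 396]) cube([60, 1075, 25]);
translate([1465, 158, 396]) cube([60, 1075, 25]);
translate([1619, 158, 396]) cube([60, 1075, 25]);
translate([1773, 158, 396]) cube([60, 1075, 25]);
translate([1927, 158, 396]) cube([60, 1075, 25]);
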